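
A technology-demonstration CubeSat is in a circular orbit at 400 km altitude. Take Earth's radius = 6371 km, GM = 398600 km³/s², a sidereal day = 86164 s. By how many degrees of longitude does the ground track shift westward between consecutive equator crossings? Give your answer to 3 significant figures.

Semi-major axis a = 6371 + 400 = 6771 km. Period T = 2π√(a³/μ) = 2π√(6771³/398600) = 5544.9 s = 92.41 min.
During one orbit Earth rotates (5544.9 / 86164) × 360° = 23.17°.

23.2°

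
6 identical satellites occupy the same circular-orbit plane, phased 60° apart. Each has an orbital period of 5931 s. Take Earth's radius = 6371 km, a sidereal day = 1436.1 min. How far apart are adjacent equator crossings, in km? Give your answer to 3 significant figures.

Single-satellite node shift = (5931.0/86166) × 360° = 24.78°.
With 6 satellites evenly phased, successive equator crossings are 24.78/6 = 4.130° apart.
That is 4.130 × 111.2 = 459 km at the equator.

459 km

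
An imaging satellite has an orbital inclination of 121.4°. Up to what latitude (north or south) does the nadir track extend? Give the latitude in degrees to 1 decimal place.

Retrograde orbit: the ground track reaches ±(180° − i) = ±(180 − 121.4) = ±58.6°.

58.6°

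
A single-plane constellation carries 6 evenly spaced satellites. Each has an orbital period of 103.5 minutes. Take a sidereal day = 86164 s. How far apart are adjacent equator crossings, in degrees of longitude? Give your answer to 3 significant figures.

T = 103.5 min = 6210.0 s.
Single-satellite node shift = (6210.0/86164) × 360° = 25.95°.
With 6 satellites evenly phased, successive equator crossings are 25.95/6 = 4.324° apart.

4.32°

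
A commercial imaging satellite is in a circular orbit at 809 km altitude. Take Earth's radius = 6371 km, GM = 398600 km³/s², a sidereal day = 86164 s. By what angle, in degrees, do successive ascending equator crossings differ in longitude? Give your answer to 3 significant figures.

25.3°

Semi-major axis a = 6371 + 809 = 7180 km. Period T = 2π√(a³/μ) = 2π√(7180³/398600) = 6054.8 s = 100.91 min.
During one orbit Earth rotates (6054.8 / 86164) × 360° = 25.30°.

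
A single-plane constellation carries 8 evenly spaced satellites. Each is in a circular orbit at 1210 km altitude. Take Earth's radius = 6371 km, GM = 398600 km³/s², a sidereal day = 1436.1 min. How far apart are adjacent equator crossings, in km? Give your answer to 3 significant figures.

Semi-major axis a = 6371 + 1210 = 7581 km. Period T = 2π√(a³/μ) = 2π√(7581³/398600) = 6569.0 s = 109.48 min.
Single-satellite node shift = (6569.0/86166) × 360° = 27.45°.
With 8 satellites evenly phased, successive equator crossings are 27.45/8 = 3.431° apart.
That is 3.431 × 111.2 = 381 km at the equator.

381 km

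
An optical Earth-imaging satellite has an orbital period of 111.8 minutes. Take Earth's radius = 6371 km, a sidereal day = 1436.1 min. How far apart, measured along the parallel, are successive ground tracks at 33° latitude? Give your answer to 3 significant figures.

T = 111.8 min = 6708.0 s.
Node shift per orbit = (6708.0/86166) × 360° = 28.03°.
Equatorial spacing = 28.03 × 111.2 km/° = 3116 km.
At 33° latitude, spacing = 3116 × cos(33°) = 2614 km.

2610 km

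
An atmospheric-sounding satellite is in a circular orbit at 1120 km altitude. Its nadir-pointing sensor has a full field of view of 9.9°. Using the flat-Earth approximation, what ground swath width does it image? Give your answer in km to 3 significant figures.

Half-angle = 9.9°/2 = 4.95°.
Swath width ≈ 2h·tan(θ/2) = 2 × 1120 × tan(4.95°) = 194.0 km.

194 km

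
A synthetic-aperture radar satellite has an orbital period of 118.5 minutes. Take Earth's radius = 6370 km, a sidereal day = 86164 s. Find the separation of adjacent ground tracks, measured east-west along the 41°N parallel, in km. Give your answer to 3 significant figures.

2490 km

T = 118.5 min = 7110.0 s.
Node shift per orbit = (7110.0/86164) × 360° = 29.71°.
Equatorial spacing = 29.71 × 111.2 km/° = 3303 km.
At 41° latitude, spacing = 3303 × cos(41°) = 2493 km.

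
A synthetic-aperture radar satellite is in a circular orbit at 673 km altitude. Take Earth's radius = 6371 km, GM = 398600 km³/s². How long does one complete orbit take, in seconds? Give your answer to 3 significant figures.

Semi-major axis a = 6371 + 673 = 7044 km. Period T = 2π√(a³/μ) = 2π√(7044³/398600) = 5883.6 s = 98.06 min.

5880 seconds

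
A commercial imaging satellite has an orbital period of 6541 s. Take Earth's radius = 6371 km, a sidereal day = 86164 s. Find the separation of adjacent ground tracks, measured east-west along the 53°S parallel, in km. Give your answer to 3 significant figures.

1830 km

Node shift per orbit = (6541.0/86164) × 360° = 27.33°.
Equatorial spacing = 27.33 × 111.2 km/° = 3039 km.
At 53° latitude, spacing = 3039 × cos(53°) = 1829 km.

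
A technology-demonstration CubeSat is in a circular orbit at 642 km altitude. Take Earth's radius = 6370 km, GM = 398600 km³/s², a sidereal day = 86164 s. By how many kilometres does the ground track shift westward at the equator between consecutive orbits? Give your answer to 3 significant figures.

2710 km

Semi-major axis a = 6370 + 642 = 7012 km. Period T = 2π√(a³/μ) = 2π√(7012³/398600) = 5843.5 s = 97.39 min.
During one orbit Earth rotates (5843.5 / 86164) × 360° = 24.41°.
At the equator that is 24.41° × (2π·6370/360) km/° = 24.41 × 111.2 = 2714 km.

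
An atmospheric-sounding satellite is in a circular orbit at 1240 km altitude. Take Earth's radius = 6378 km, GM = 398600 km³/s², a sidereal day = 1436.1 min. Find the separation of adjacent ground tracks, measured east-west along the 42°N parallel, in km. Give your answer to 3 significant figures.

Semi-major axis a = 6378 + 1240 = 7618 km. Period T = 2π√(a³/μ) = 2π√(7618³/398600) = 6617.2 s = 110.29 min.
Node shift per orbit = (6617.2/86166) × 360° = 27.65°.
Equatorial spacing = 27.65 × 111.3 km/° = 3078 km.
At 42° latitude, spacing = 3078 × cos(42°) = 2287 km.

2290 km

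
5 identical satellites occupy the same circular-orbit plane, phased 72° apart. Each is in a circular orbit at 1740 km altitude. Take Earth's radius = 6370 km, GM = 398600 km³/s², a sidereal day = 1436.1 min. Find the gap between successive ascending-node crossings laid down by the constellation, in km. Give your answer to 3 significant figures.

Semi-major axis a = 6370 + 1740 = 8110 km. Period T = 2π√(a³/μ) = 2π√(8110³/398600) = 7268.5 s = 121.14 min.
Single-satellite node shift = (7268.5/86166) × 360° = 30.37°.
With 5 satellites evenly phased, successive equator crossings are 30.37/5 = 6.074° apart.
That is 6.074 × 111.2 = 675 km at the equator.

675 km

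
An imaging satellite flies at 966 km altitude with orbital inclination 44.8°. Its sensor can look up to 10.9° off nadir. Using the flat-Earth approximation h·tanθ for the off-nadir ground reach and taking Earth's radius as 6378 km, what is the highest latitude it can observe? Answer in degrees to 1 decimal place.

For a prograde orbit the ground track reaches latitude ±i = ±44.8°.
Sensor half-swath on the ground ≈ 966·tan(10.9°) = 186 km = 1.67° of latitude.
Maximum observable latitude ≈ 44.8 + 1.67 = 46.5°.

46.5°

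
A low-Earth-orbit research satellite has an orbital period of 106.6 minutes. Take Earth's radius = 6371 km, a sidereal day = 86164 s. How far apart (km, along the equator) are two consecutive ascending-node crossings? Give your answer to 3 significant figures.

2970 km

T = 106.6 min = 6396.0 s.
During one orbit Earth rotates (6396.0 / 86164) × 360° = 26.72°.
At the equator that is 26.72° × (2π·6371/360) km/° = 26.72 × 111.2 = 2971 km.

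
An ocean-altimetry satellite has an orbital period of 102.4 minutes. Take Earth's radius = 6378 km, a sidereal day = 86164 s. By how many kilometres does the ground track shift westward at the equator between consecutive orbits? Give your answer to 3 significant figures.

T = 102.4 min = 6144.0 s.
During one orbit Earth rotates (6144.0 / 86164) × 360° = 25.67°.
At the equator that is 25.67° × (2π·6378/360) km/° = 25.67 × 111.3 = 2858 km.

2860 km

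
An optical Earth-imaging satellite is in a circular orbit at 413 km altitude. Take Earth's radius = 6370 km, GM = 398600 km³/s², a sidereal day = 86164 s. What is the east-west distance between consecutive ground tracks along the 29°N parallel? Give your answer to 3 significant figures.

Semi-major axis a = 6370 + 413 = 6783 km. Period T = 2π√(a³/μ) = 2π√(6783³/398600) = 5559.6 s = 92.66 min.
Node shift per orbit = (5559.6/86164) × 360° = 23.23°.
Equatorial spacing = 23.23 × 111.2 km/° = 2582 km.
At 29° latitude, spacing = 2582 × cos(29°) = 2259 km.

2260 km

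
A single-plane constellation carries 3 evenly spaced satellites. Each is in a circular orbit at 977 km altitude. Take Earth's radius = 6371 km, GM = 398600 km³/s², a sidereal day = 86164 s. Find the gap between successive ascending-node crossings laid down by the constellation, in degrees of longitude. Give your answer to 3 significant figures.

Semi-major axis a = 6371 + 977 = 7348 km. Period T = 2π√(a³/μ) = 2π√(7348³/398600) = 6268.5 s = 104.48 min.
Single-satellite node shift = (6268.5/86164) × 360° = 26.19°.
With 3 satellites evenly phased, successive equator crossings are 26.19/3 = 8.730° apart.

8.73°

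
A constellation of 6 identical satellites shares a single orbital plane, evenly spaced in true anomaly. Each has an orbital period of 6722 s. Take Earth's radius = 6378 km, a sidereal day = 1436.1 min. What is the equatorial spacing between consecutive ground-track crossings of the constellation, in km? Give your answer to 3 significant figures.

Single-satellite node shift = (6722.0/86166) × 360° = 28.08°.
With 6 satellites evenly phased, successive equator crossings are 28.08/6 = 4.681° apart.
That is 4.681 × 111.3 = 521 km at the equator.

521 km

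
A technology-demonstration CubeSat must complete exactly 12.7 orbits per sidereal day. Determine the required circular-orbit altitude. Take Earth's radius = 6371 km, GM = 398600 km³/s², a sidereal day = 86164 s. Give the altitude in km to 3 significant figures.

Required period T = 86164 / 12.7 = 6784.6 s.
From T = 2π√(a³/μ): a = (μ T²/4π²)^(1/3) = (398600 × 6784.6² / 4π²)^(1/3) = 7746 km.
Altitude h = a − R = 7746 − 6371 = 1375 km.

1370 km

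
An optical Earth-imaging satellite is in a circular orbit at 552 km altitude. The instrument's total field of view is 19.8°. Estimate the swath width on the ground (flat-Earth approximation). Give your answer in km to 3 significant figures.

Half-angle = 19.8°/2 = 9.9°.
Swath width ≈ 2h·tan(θ/2) = 2 × 552 × tan(9.9°) = 192.7 km.

193 km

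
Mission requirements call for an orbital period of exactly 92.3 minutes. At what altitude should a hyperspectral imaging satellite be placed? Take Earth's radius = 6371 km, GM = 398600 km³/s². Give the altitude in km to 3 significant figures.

394 km

T = 92.3 min = 5538.0 s.
From T = 2π√(a³/μ): a = (μ T²/4π²)^(1/3) = (398600 × 5538.0² / 4π²)^(1/3) = 6765 km.
Altitude h = a − R = 6765 − 6371 = 394 km.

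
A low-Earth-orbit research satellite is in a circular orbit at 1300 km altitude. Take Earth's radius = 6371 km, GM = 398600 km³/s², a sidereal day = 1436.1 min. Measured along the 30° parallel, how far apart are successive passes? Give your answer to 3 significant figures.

2690 km

Semi-major axis a = 6371 + 1300 = 7671 km. Period T = 2π√(a³/μ) = 2π√(7671³/398600) = 6686.4 s = 111.44 min.
Node shift per orbit = (6686.4/86166) × 360° = 27.94°.
Equatorial spacing = 27.94 × 111.2 km/° = 3106 km.
At 30° latitude, spacing = 3106 × cos(30°) = 2690 km.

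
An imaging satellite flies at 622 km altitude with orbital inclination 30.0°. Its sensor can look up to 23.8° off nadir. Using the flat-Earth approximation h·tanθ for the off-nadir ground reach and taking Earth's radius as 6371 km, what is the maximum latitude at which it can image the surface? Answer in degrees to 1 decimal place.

32.5°

For a prograde orbit the ground track reaches latitude ±i = ±30.0°.
Sensor half-swath on the ground ≈ 622·tan(23.8°) = 274 km = 2.47° of latitude.
Maximum observable latitude ≈ 30.0 + 2.47 = 32.5°.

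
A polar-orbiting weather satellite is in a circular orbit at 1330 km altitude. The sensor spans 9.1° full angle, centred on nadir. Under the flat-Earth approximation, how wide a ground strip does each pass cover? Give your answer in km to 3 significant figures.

212 km

Half-angle = 9.1°/2 = 4.55°.
Swath width ≈ 2h·tan(θ/2) = 2 × 1330 × tan(4.55°) = 211.7 km.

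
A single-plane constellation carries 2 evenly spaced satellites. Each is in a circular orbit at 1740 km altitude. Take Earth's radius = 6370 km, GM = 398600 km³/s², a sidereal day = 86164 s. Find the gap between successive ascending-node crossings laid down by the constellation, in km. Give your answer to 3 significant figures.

Semi-major axis a = 6370 + 1740 = 8110 km. Period T = 2π√(a³/μ) = 2π√(8110³/398600) = 7268.5 s = 121.14 min.
Single-satellite node shift = (7268.5/86164) × 360° = 30.37°.
With 2 satellites evenly phased, successive equator crossings are 30.37/2 = 15.184° apart.
That is 15.184 × 111.2 = 1688 km at the equator.

1690 km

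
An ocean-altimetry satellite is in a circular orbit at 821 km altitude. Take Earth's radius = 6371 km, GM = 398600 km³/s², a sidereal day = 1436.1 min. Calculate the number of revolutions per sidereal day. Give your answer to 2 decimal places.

14.20

Semi-major axis a = 6371 + 821 = 7192 km. Period T = 2π√(a³/μ) = 2π√(7192³/398600) = 6070.0 s = 101.17 min.
Orbits per sidereal day = 86166 / 6070.0 = 14.195.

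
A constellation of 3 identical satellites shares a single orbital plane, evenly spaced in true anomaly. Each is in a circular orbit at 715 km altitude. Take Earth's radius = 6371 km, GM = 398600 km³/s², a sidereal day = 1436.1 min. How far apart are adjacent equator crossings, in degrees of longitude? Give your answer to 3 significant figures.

8.27°

Semi-major axis a = 6371 + 715 = 7086 km. Period T = 2π√(a³/μ) = 2π√(7086³/398600) = 5936.3 s = 98.94 min.
Single-satellite node shift = (5936.3/86166) × 360° = 24.80°.
With 3 satellites evenly phased, successive equator crossings are 24.80/3 = 8.267° apart.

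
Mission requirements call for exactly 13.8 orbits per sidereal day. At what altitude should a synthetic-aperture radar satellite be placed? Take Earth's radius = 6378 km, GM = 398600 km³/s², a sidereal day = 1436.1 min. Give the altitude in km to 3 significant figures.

951 km

Required period T = 86166 / 13.8 = 6243.9 s.
From T = 2π√(a³/μ): a = (μ T²/4π²)^(1/3) = (398600 × 6243.9² / 4π²)^(1/3) = 7329 km.
Altitude h = a − R = 7329 − 6378 = 951 km.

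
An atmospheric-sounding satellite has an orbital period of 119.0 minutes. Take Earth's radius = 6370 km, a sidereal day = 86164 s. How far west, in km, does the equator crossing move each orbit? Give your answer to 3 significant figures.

T = 119.0 min = 7140.0 s.
During one orbit Earth rotates (7140.0 / 86164) × 360° = 29.83°.
At the equator that is 29.83° × (2π·6370/360) km/° = 29.83 × 111.2 = 3317 km.

3320 km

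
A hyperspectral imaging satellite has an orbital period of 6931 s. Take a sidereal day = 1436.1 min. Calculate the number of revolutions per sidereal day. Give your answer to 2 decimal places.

Orbits per sidereal day = 86166 / 6931.0 = 12.432.

12.43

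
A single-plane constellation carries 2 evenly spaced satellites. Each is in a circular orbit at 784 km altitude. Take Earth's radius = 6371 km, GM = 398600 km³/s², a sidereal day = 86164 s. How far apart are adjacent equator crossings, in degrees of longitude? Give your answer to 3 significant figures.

12.6°

Semi-major axis a = 6371 + 784 = 7155 km. Period T = 2π√(a³/μ) = 2π√(7155³/398600) = 6023.2 s = 100.39 min.
Single-satellite node shift = (6023.2/86164) × 360° = 25.17°.
With 2 satellites evenly phased, successive equator crossings are 25.17/2 = 12.583° apart.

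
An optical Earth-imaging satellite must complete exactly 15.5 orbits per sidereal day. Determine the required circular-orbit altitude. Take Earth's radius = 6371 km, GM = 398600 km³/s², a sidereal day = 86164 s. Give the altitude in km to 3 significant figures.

Required period T = 86164 / 15.5 = 5559.0 s.
From T = 2π√(a³/μ): a = (μ T²/4π²)^(1/3) = (398600 × 5559.0² / 4π²)^(1/3) = 6782 km.
Altitude h = a − R = 6782 − 6371 = 411 km.

411 km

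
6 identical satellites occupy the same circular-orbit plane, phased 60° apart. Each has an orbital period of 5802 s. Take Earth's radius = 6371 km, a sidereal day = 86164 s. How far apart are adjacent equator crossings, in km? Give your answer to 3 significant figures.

Single-satellite node shift = (5802.0/86164) × 360° = 24.24°.
With 6 satellites evenly phased, successive equator crossings are 24.24/6 = 4.040° apart.
That is 4.040 × 111.2 = 449 km at the equator.

449 km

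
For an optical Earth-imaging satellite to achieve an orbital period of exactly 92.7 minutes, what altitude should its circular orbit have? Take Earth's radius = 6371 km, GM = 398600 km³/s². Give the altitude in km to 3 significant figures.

414 km

T = 92.7 min = 5562.0 s.
From T = 2π√(a³/μ): a = (μ T²/4π²)^(1/3) = (398600 × 5562.0² / 4π²)^(1/3) = 6785 km.
Altitude h = a − R = 6785 − 6371 = 414 km.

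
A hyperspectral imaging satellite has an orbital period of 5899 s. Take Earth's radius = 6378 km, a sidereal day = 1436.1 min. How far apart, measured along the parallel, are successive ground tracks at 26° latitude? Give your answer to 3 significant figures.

Node shift per orbit = (5899.0/86166) × 360° = 24.65°.
Equatorial spacing = 24.65 × 111.3 km/° = 2744 km.
At 26° latitude, spacing = 2744 × cos(26°) = 2466 km.

2470 km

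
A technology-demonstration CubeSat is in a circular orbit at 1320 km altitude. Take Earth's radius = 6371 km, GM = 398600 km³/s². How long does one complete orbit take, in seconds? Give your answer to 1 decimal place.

6712.5 seconds

Semi-major axis a = 6371 + 1320 = 7691 km. Period T = 2π√(a³/μ) = 2π√(7691³/398600) = 6712.5 s = 111.88 min.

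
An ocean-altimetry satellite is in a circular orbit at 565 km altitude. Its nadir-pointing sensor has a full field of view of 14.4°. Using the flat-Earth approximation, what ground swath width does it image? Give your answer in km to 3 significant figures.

Half-angle = 14.4°/2 = 7.2°.
Swath width ≈ 2h·tan(θ/2) = 2 × 565 × tan(7.2°) = 142.8 km.

143 km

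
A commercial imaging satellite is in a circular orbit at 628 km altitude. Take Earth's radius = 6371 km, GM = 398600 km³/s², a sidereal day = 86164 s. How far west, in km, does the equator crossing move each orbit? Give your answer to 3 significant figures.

Semi-major axis a = 6371 + 628 = 6999 km. Period T = 2π√(a³/μ) = 2π√(6999³/398600) = 5827.3 s = 97.12 min.
During one orbit Earth rotates (5827.3 / 86164) × 360° = 24.35°.
At the equator that is 24.35° × (2π·6371/360) km/° = 24.35 × 111.2 = 2707 km.

2710 km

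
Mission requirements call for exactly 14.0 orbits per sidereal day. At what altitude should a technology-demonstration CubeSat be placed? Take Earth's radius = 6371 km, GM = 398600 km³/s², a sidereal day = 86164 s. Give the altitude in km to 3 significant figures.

888 km

Required period T = 86164 / 14.0 = 6154.6 s.
From T = 2π√(a³/μ): a = (μ T²/4π²)^(1/3) = (398600 × 6154.6² / 4π²)^(1/3) = 7259 km.
Altitude h = a − R = 7259 − 6371 = 888 km.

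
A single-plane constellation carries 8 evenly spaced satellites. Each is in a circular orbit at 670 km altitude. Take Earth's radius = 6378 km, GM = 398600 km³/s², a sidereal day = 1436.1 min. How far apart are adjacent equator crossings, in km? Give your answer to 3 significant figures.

342 km

Semi-major axis a = 6378 + 670 = 7048 km. Period T = 2π√(a³/μ) = 2π√(7048³/398600) = 5888.6 s = 98.14 min.
Single-satellite node shift = (5888.6/86166) × 360° = 24.60°.
With 8 satellites evenly phased, successive equator crossings are 24.60/8 = 3.075° apart.
That is 3.075 × 111.3 = 342 km at the equator.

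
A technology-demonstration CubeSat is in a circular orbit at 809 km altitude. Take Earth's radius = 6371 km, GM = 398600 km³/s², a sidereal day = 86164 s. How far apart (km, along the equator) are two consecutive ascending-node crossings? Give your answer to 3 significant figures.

Semi-major axis a = 6371 + 809 = 7180 km. Period T = 2π√(a³/μ) = 2π√(7180³/398600) = 6054.8 s = 100.91 min.
During one orbit Earth rotates (6054.8 / 86164) × 360° = 25.30°.
At the equator that is 25.30° × (2π·6371/360) km/° = 25.30 × 111.2 = 2813 km.

2810 km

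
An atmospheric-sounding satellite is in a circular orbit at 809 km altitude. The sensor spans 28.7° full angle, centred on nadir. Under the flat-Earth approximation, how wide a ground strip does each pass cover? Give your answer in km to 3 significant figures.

414 km

Half-angle = 28.7°/2 = 14.35°.
Swath width ≈ 2h·tan(θ/2) = 2 × 809 × tan(14.35°) = 413.9 km.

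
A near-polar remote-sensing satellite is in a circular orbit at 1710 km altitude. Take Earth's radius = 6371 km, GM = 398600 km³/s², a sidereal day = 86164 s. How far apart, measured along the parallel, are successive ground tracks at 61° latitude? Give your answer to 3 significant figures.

Semi-major axis a = 6371 + 1710 = 8081 km. Period T = 2π√(a³/μ) = 2π√(8081³/398600) = 7229.5 s = 120.49 min.
Node shift per orbit = (7229.5/86164) × 360° = 30.21°.
Equatorial spacing = 30.21 × 111.2 km/° = 3359 km.
At 61° latitude, spacing = 3359 × cos(61°) = 1628 km.

1630 km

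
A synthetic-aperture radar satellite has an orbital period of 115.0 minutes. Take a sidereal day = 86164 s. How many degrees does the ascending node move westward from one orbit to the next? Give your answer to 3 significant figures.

T = 115.0 min = 6900.0 s.
During one orbit Earth rotates (6900.0 / 86164) × 360° = 28.83°.

28.8°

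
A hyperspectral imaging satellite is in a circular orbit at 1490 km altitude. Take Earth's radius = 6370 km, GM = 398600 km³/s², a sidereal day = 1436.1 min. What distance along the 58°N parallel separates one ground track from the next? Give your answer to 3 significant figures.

1710 km

Semi-major axis a = 6370 + 1490 = 7860 km. Period T = 2π√(a³/μ) = 2π√(7860³/398600) = 6935.0 s = 115.58 min.
Node shift per orbit = (6935.0/86166) × 360° = 28.97°.
Equatorial spacing = 28.97 × 111.2 km/° = 3221 km.
At 58° latitude, spacing = 3221 × cos(58°) = 1707 km.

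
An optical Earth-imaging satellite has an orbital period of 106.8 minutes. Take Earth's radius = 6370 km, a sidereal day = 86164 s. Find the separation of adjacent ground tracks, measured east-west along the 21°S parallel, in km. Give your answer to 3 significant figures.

T = 106.8 min = 6408.0 s.
Node shift per orbit = (6408.0/86164) × 360° = 26.77°.
Equatorial spacing = 26.77 × 111.2 km/° = 2977 km.
At 21° latitude, spacing = 2977 × cos(21°) = 2779 km.

2780 km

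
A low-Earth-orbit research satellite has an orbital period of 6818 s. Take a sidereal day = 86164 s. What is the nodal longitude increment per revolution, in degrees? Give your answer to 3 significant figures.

During one orbit Earth rotates (6818.0 / 86164) × 360° = 28.49°.

28.5°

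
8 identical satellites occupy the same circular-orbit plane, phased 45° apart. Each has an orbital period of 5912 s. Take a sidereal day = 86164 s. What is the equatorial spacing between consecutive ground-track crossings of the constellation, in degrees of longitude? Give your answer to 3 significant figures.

3.09°

Single-satellite node shift = (5912.0/86164) × 360° = 24.70°.
With 8 satellites evenly phased, successive equator crossings are 24.70/8 = 3.088° apart.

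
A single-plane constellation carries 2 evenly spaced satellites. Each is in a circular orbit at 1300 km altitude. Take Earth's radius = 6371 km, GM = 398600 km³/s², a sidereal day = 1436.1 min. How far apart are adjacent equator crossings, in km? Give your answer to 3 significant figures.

1550 km

Semi-major axis a = 6371 + 1300 = 7671 km. Period T = 2π√(a³/μ) = 2π√(7671³/398600) = 6686.4 s = 111.44 min.
Single-satellite node shift = (6686.4/86166) × 360° = 27.94°.
With 2 satellites evenly phased, successive equator crossings are 27.94/2 = 13.968° apart.
That is 13.968 × 111.2 = 1553 km at the equator.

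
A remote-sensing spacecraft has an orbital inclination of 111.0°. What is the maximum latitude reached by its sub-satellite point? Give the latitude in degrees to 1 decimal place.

Retrograde orbit: the ground track reaches ±(180° − i) = ±(180 − 111.0) = ±69.0°.

69.0°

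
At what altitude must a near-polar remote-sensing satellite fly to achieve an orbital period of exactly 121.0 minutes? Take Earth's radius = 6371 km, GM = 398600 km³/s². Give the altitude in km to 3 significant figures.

T = 121.0 min = 7260.0 s.
From T = 2π√(a³/μ): a = (μ T²/4π²)^(1/3) = (398600 × 7260.0² / 4π²)^(1/3) = 8104 km.
Altitude h = a − R = 8104 − 6371 = 1733 km.

1730 km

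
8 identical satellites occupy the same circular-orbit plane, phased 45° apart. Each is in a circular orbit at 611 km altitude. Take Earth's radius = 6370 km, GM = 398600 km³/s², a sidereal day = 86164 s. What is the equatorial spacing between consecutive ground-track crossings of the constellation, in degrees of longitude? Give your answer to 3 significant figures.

Semi-major axis a = 6370 + 611 = 6981 km. Period T = 2π√(a³/μ) = 2π√(6981³/398600) = 5804.8 s = 96.75 min.
Single-satellite node shift = (5804.8/86164) × 360° = 24.25°.
With 8 satellites evenly phased, successive equator crossings are 24.25/8 = 3.032° apart.

3.03°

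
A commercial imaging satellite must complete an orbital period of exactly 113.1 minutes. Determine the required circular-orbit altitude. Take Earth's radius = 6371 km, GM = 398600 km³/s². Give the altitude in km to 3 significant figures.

1380 km

T = 113.1 min = 6786.0 s.
From T = 2π√(a³/μ): a = (μ T²/4π²)^(1/3) = (398600 × 6786.0² / 4π²)^(1/3) = 7747 km.
Altitude h = a − R = 7747 − 6371 = 1376 km.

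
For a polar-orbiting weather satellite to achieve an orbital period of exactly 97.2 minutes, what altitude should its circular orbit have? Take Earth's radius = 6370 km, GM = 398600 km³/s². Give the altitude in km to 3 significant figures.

633 km

T = 97.2 min = 5832.0 s.
From T = 2π√(a³/μ): a = (μ T²/4π²)^(1/3) = (398600 × 5832.0² / 4π²)^(1/3) = 7003 km.
Altitude h = a − R = 7003 − 6370 = 633 km.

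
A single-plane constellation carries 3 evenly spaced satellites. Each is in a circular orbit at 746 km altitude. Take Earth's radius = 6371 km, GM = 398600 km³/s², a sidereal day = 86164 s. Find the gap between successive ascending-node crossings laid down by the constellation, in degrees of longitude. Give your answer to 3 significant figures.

8.32°

Semi-major axis a = 6371 + 746 = 7117 km. Period T = 2π√(a³/μ) = 2π√(7117³/398600) = 5975.3 s = 99.59 min.
Single-satellite node shift = (5975.3/86164) × 360° = 24.97°.
With 3 satellites evenly phased, successive equator crossings are 24.97/3 = 8.322° apart.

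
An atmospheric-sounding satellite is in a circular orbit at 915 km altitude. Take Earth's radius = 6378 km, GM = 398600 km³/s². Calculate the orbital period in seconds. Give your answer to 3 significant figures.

Semi-major axis a = 6378 + 915 = 7293 km. Period T = 2π√(a³/μ) = 2π√(7293³/398600) = 6198.3 s = 103.30 min.

6200 seconds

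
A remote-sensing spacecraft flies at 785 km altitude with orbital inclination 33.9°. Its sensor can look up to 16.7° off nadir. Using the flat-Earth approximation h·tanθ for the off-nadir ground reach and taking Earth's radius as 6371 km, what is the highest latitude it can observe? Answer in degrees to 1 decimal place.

For a prograde orbit the ground track reaches latitude ±i = ±33.9°.
Sensor half-swath on the ground ≈ 785·tan(16.7°) = 236 km = 2.12° of latitude.
Maximum observable latitude ≈ 33.9 + 2.12 = 36.0°.

36.0°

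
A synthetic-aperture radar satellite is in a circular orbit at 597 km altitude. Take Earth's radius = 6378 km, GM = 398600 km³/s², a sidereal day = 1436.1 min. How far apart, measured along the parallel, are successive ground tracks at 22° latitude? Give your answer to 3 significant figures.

2500 km

Semi-major axis a = 6378 + 597 = 6975 km. Period T = 2π√(a³/μ) = 2π√(6975³/398600) = 5797.3 s = 96.62 min.
Node shift per orbit = (5797.3/86166) × 360° = 24.22°.
Equatorial spacing = 24.22 × 111.3 km/° = 2696 km.
At 22° latitude, spacing = 2696 × cos(22°) = 2500 km.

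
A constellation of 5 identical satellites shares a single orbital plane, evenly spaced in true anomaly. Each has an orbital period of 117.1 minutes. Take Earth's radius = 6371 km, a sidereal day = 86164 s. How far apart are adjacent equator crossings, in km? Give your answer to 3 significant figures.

T = 117.1 min = 7026.0 s.
Single-satellite node shift = (7026.0/86164) × 360° = 29.36°.
With 5 satellites evenly phased, successive equator crossings are 29.36/5 = 5.871° apart.
That is 5.871 × 111.2 = 653 km at the equator.

653 km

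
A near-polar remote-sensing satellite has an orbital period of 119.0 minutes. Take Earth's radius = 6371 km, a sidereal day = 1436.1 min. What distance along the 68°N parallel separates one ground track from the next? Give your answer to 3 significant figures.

1240 km

T = 119.0 min = 7140.0 s.
Node shift per orbit = (7140.0/86166) × 360° = 29.83°.
Equatorial spacing = 29.83 × 111.2 km/° = 3317 km.
At 68° latitude, spacing = 3317 × cos(68°) = 1243 km.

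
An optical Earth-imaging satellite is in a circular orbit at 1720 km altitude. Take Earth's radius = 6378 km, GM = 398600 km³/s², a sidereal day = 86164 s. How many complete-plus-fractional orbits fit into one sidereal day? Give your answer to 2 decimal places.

11.88

Semi-major axis a = 6378 + 1720 = 8098 km. Period T = 2π√(a³/μ) = 2π√(8098³/398600) = 7252.3 s = 120.87 min.
Orbits per sidereal day = 86164 / 7252.3 = 11.881.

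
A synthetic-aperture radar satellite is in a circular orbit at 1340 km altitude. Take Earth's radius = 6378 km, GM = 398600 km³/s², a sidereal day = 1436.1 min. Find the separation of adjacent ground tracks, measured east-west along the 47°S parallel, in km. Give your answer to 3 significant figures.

Semi-major axis a = 6378 + 1340 = 7718 km. Period T = 2π√(a³/μ) = 2π√(7718³/398600) = 6747.9 s = 112.46 min.
Node shift per orbit = (6747.9/86166) × 360° = 28.19°.
Equatorial spacing = 28.19 × 111.3 km/° = 3138 km.
At 47° latitude, spacing = 3138 × cos(47°) = 2140 km.

2140 km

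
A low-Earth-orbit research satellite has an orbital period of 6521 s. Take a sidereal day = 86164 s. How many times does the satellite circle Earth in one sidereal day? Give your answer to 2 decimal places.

Orbits per sidereal day = 86164 / 6521.0 = 13.213.

13.21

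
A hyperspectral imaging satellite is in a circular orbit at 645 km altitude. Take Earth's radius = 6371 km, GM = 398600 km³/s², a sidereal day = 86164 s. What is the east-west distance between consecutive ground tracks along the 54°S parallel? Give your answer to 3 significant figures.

Semi-major axis a = 6371 + 645 = 7016 km. Period T = 2π√(a³/μ) = 2π√(7016³/398600) = 5848.5 s = 97.48 min.
Node shift per orbit = (5848.5/86164) × 360° = 24.44°.
Equatorial spacing = 24.44 × 111.2 km/° = 2717 km.
At 54° latitude, spacing = 2717 × cos(54°) = 1597 km.

1600 km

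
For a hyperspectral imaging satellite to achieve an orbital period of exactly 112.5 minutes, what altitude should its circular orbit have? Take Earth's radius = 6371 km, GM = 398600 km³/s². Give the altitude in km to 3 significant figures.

T = 112.5 min = 6750.0 s.
From T = 2π√(a³/μ): a = (μ T²/4π²)^(1/3) = (398600 × 6750.0² / 4π²)^(1/3) = 7720 km.
Altitude h = a − R = 7720 − 6371 = 1349 km.

1350 km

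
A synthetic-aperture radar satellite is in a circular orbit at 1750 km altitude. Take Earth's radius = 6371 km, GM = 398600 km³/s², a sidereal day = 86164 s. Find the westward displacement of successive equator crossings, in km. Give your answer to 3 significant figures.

3380 km

Semi-major axis a = 6371 + 1750 = 8121 km. Period T = 2π√(a³/μ) = 2π√(8121³/398600) = 7283.3 s = 121.39 min.
During one orbit Earth rotates (7283.3 / 86164) × 360° = 30.43°.
At the equator that is 30.43° × (2π·6371/360) km/° = 30.43 × 111.2 = 3384 km.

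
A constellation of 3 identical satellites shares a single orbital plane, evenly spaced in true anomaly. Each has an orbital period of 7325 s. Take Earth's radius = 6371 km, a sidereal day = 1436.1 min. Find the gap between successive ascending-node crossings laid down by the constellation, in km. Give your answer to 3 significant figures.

Single-satellite node shift = (7325.0/86166) × 360° = 30.60°.
With 3 satellites evenly phased, successive equator crossings are 30.60/3 = 10.201° apart.
That is 10.201 × 111.2 = 1134 km at the equator.

1130 km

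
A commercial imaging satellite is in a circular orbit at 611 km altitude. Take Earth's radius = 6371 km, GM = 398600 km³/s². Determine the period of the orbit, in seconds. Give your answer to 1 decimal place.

5806.1 seconds

Semi-major axis a = 6371 + 611 = 6982 km. Period T = 2π√(a³/μ) = 2π√(6982³/398600) = 5806.1 s = 96.77 min.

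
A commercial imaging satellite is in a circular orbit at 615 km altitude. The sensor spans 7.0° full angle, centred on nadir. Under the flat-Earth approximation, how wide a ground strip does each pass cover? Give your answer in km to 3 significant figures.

Half-angle = 7.0°/2 = 3.5°.
Swath width ≈ 2h·tan(θ/2) = 2 × 615 × tan(3.5°) = 75.2 km.

75.2 km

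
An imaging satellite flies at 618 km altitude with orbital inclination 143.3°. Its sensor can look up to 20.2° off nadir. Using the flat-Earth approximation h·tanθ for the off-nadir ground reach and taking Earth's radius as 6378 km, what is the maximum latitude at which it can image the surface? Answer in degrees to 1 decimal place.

38.7°

Retrograde orbit: the ground track reaches ±(180° − i) = ±(180 − 143.3) = ±36.7°.
Sensor half-swath on the ground ≈ 618·tan(20.2°) = 227 km = 2.04° of latitude.
Maximum observable latitude ≈ 36.7 + 2.04 = 38.7°.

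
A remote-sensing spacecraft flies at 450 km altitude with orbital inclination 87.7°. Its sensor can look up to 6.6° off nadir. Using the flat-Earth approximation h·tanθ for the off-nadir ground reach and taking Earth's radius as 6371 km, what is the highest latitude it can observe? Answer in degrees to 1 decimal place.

For a prograde orbit the ground track reaches latitude ±i = ±87.7°.
Sensor half-swath on the ground ≈ 450·tan(6.6°) = 52 km = 0.47° of latitude.
Maximum observable latitude ≈ 87.7 + 0.47 = 88.2°.

88.2°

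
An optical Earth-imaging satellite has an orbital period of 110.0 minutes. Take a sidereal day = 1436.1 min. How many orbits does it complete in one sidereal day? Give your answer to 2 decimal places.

13.06

T = 110.0 min = 6600.0 s.
Orbits per sidereal day = 86166 / 6600.0 = 13.055.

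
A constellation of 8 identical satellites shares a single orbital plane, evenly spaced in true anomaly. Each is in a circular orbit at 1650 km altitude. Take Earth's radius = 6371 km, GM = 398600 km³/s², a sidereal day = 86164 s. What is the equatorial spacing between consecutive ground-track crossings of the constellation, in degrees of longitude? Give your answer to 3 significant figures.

3.73°

Semi-major axis a = 6371 + 1650 = 8021 km. Period T = 2π√(a³/μ) = 2π√(8021³/398600) = 7149.1 s = 119.15 min.
Single-satellite node shift = (7149.1/86164) × 360° = 29.87°.
With 8 satellites evenly phased, successive equator crossings are 29.87/8 = 3.734° apart.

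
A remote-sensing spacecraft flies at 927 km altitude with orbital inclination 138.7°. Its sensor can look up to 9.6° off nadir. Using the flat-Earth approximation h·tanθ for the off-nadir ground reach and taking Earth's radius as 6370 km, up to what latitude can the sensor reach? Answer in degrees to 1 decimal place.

Retrograde orbit: the ground track reaches ±(180° − i) = ±(180 − 138.7) = ±41.3°.
Sensor half-swath on the ground ≈ 927·tan(9.6°) = 157 km = 1.41° of latitude.
Maximum observable latitude ≈ 41.3 + 1.41 = 42.7°.

42.7°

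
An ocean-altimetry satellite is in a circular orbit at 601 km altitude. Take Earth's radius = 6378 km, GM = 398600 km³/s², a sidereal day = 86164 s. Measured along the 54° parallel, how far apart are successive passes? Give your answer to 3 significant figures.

Semi-major axis a = 6378 + 601 = 6979 km. Period T = 2π√(a³/μ) = 2π√(6979³/398600) = 5802.3 s = 96.71 min.
Node shift per orbit = (5802.3/86164) × 360° = 24.24°.
Equatorial spacing = 24.24 × 111.3 km/° = 2699 km.
At 54° latitude, spacing = 2699 × cos(54°) = 1586 km.

1590 km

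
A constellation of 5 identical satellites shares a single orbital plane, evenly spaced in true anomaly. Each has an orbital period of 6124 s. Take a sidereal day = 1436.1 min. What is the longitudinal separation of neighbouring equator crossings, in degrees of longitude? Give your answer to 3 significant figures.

Single-satellite node shift = (6124.0/86166) × 360° = 25.59°.
With 5 satellites evenly phased, successive equator crossings are 25.59/5 = 5.117° apart.

5.12°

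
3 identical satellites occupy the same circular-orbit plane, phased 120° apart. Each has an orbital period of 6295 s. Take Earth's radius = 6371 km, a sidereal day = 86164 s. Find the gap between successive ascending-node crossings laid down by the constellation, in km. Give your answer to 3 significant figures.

Single-satellite node shift = (6295.0/86164) × 360° = 26.30°.
With 3 satellites evenly phased, successive equator crossings are 26.30/3 = 8.767° apart.
That is 8.767 × 111.2 = 975 km at the equator.

975 km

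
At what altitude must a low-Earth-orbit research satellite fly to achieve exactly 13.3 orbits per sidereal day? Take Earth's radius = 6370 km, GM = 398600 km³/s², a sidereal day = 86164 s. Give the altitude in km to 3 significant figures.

Required period T = 86164 / 13.3 = 6478.5 s.
From T = 2π√(a³/μ): a = (μ T²/4π²)^(1/3) = (398600 × 6478.5² / 4π²)^(1/3) = 7511 km.
Altitude h = a − R = 7511 − 6370 = 1141 km.

1140 km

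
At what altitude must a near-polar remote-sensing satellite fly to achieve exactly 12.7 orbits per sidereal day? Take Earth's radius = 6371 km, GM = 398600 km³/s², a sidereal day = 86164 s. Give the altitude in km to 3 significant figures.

1370 km

Required period T = 86164 / 12.7 = 6784.6 s.
From T = 2π√(a³/μ): a = (μ T²/4π²)^(1/3) = (398600 × 6784.6² / 4π²)^(1/3) = 7746 km.
Altitude h = a − R = 7746 − 6371 = 1375 km.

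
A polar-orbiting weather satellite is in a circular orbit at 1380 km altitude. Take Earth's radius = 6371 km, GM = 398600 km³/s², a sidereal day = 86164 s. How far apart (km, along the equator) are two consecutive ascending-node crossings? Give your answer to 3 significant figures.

Semi-major axis a = 6371 + 1380 = 7751 km. Period T = 2π√(a³/μ) = 2π√(7751³/398600) = 6791.2 s = 113.19 min.
During one orbit Earth rotates (6791.2 / 86164) × 360° = 28.37°.
At the equator that is 28.37° × (2π·6371/360) km/° = 28.37 × 111.2 = 3155 km.

3160 km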